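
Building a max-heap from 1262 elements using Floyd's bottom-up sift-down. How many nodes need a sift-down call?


In a heap of 1262 elements (0-indexed array):
  Last element index: 1261
  Parent of last element: floor((1261 - 1) / 2) = 630
  Internal nodes: indices 0 to 630
  Count = floor(1262/2) = 631


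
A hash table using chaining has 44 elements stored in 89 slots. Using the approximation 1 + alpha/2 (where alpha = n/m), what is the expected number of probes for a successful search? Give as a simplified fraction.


Load factor alpha = n/m = 44/89
Expected probes = 1 + alpha/2 = 1 + 44/(2*89)
= 1 + 44/178
= 178/178 + 44/178
= 222/178
Simplify: 111/89


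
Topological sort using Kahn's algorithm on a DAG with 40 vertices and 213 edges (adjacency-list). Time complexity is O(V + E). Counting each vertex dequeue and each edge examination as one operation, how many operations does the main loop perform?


Kahn's algorithm:
  1. Compute in-degrees: O(V + E)
  2. Process queue: each vertex dequeued once (O(V))
     each edge examined once (O(E))
Total = V + E = 40 + 213 = 253


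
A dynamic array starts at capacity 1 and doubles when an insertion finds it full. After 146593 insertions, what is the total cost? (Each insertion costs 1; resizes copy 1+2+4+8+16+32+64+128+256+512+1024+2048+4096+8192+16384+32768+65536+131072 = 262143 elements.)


Insertion cost: 146593 (one per element)
Resizes occur just before inserting elements 2, 3, 5, 9, ...
Elements copied at each resize: 1 + 2 + 4 + 8 + 16 + 32 + 64 + 128 + 256 + 512 + 1024 + 2048 + 4096 + 8192 + 16384 + 32768 + 65536 + 131072
Sum of copies = 262143 (geometric series: 2^k - 1)
Total = 146593 + 262143 = 408736


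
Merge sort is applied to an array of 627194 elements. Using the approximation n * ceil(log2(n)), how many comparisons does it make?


Merge sort divides the array into halves recursively.
Number of levels = ceil(log2(627194)) = 20
At each level, approximately n = 627194 comparisons are needed for merging.
Total comparisons ~ n * ceil(log2(n)) = 627194 * 20 = 12543880


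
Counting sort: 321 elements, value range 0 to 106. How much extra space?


n = 321 (output array)
k = 107 (count array for 107 distinct values)
Extra space = 321 + 107 = 428


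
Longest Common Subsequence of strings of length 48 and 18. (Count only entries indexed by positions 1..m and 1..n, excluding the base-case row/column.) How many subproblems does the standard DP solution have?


DP table indexed by positions in both strings.
First string: 48 positions
Second string: 18 positions
Total = 48 * 18 = 864


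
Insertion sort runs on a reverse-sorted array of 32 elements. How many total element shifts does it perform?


Sum of shifts = 1 + 2 + 3 + ... + 31
= 32 * 31 / 2
= 992 / 2
= 496


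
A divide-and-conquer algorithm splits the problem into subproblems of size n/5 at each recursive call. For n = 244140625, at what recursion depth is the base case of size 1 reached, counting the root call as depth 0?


At each depth, the problem size is divided by 5:
  Depth 0: problem size = 244140625
  Depth 1: problem size = 48828125
  Depth 2: problem size = 9765625
  Depth 3: problem size = 1953125
  Depth 4: problem size = 390625
  Depth 5: problem size = 78125
  Depth 6: problem size = 15625
  Depth 7: problem size = 3125
  Depth 8: problem size = 625
  Depth 9: problem size = 125
  Depth 10: problem size = 25
  Depth 11: problem size = 5
  Depth 12: problem size = 1 (base case)
The base case is reached at depth log_5(244140625) = 12 (the tree has 13 levels counting depth 0, but the depth asked for is 12).
Recursion depth = 12


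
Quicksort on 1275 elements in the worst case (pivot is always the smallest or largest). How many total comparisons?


In the worst case, each partition step picks the worst pivot:
  Partition 1: 1274 comparisons (n-1 elements to compare)
  Partition 2: 1273 comparisons
  Partition 3: 1272 comparisons
  Partition 4: 1271 comparisons
  Partition 5: 1270 comparisons
  ...
  Last partition: 0 comparisons
Total = (n-1) + (n-2) + ... + 1 + 0 = n*(n-1)/2
= 1275*1274/2 = 812175


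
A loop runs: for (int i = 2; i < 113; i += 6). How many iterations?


Loop starts at i = 2, increments by 6, stops when i >= 113.
Number of iterations = ceil((113 - 2) / 6)
= ceil(111 / 6)
= 19


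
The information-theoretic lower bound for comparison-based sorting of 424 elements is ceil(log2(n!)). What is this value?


A binary decision tree of height h has at most 2^h leaves and needs at least n! of them, so h >= ceil(log2(n!)).
424! is far too large to multiply out, so use Stirling's series:
  ln(n!) ~ n ln n - n + (1/2) ln(2 pi n) + 1/(12n)  (error below 1/(360 n^3), negligible here)
  ln(424) = 6.0497335
  n ln n = 424 * 6.0497335 = 2565.0870
  (1/2) ln(2 pi * 424) = (1/2) ln(2664.0706) = 3.9438
  1/(12*424) = 0.0002
  ln(424!) ~ 2565.0870 - 424 + 3.9438 + 0.0002 = 2145.0310
Convert to base 2: log2(424!) = 2145.0310 / ln 2 = 2145.0310 / 0.69314718 = 3094.6256
ceil(3094.6256) = 3095


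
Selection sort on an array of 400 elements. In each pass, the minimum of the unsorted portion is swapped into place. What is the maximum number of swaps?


Selection sort performs one swap per pass:
  Pass 1: find min in positions 0 to 399, swap with position 0
  Pass 2: find min in positions 1 to 399, swap with position 1
  Pass 3: find min in positions 2 to 399, swap with position 2
  Pass 4: find min in positions 3 to 399, swap with position 3
  Pass 5: find min in positions 4 to 399, swap with position 4
  ... (394 more passes)
Total passes (and swaps) = n - 1 = 400 - 1 = 399


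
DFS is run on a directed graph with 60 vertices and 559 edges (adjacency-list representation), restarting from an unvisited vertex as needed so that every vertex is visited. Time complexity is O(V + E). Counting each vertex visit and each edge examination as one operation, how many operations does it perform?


A full DFS traversal processes each vertex exactly once (push/pop on stack).
Each directed edge is examined once.
V = 60, E = 559
V + E = 619


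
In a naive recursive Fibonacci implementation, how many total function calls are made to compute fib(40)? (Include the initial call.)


Let C(m) = total calls to evaluate fib(m). Then C(0)=C(1)=1, and
C(m) = 1 + C(m-1) + C(m-2) for m >= 2.
Build the table (each entry = 1 + previous two):
  C(0) = 1
  C(1) = 1
  C(2) = 1 + 1 + 1 = 3
  C(3) = 1 + 3 + 1 = 5
  C(4) = 1 + 5 + 3 = 9
  C(5) = 1 + 9 + 5 = 15
  C(6) = 1 + 15 + 9 = 25
  C(7) = 1 + 25 + 15 = 41
  C(8) = 1 + 41 + 25 = 67
  C(9) = 1 + 67 + 41 = 109
  C(10) = 1 + 109 + 67 = 177
  C(11) = 1 + 177 + 109 = 287
  C(12) = 1 + 287 + 177 = 465
  C(13) = 1 + 465 + 287 = 753
  C(14) = 1 + 753 + 465 = 1219
  C(15) = 1 + 1219 + 753 = 1973
  C(16) = 1 + 1973 + 1219 = 3193
  C(17) = 1 + 3193 + 1973 = 5167
  C(18) = 1 + 5167 + 3193 = 8361
  C(19) = 1 + 8361 + 5167 = 13529
  C(20) = 1 + 13529 + 8361 = 21891
  C(21) = 1 + 21891 + 13529 = 35421
  C(22) = 1 + 35421 + 21891 = 57313
  C(23) = 1 + 57313 + 35421 = 92735
  C(24) = 1 + 92735 + 57313 = 150049
  C(25) = 1 + 150049 + 92735 = 242785
  C(26) = 1 + 242785 + 150049 = 392835
  C(27) = 1 + 392835 + 242785 = 635621
  C(28) = 1 + 635621 + 392835 = 1028457
  C(29) = 1 + 1028457 + 635621 = 1664079
  C(30) = 1 + 1664079 + 1028457 = 2692537
  C(31) = 1 + 2692537 + 1664079 = 4356617
  C(32) = 1 + 4356617 + 2692537 = 7049155
  C(33) = 1 + 7049155 + 4356617 = 11405773
  C(34) = 1 + 11405773 + 7049155 = 18454929
  C(35) = 1 + 18454929 + 11405773 = 29860703
  C(36) = 1 + 29860703 + 18454929 = 48315633
  C(37) = 1 + 48315633 + 29860703 = 78176337
  C(38) = 1 + 78176337 + 48315633 = 126491971
  C(39) = 1 + 126491971 + 78176337 = 204668309
  C(40) = 1 + 204668309 + 126491971 = 331160281
Total calls for fib(40) = 331160281


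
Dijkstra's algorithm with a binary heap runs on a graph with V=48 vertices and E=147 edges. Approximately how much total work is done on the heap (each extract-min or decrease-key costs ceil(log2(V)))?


Dijkstra with a binary heap: each vertex is extracted once, each edge may relax once.
Each heap operation costs O(log V).
V + E = 48 + 147 = 195
ceil(log2(48)) = 6 (since 2^5 = 32 < 48 <= 64 = 2^6)
Total heap work = (V+E) * ceil(log2(V)) = 195 * 6 = 1170


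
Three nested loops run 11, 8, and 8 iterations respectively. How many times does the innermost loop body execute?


Loop 1 (outermost): 11 iterations
Loop 2 (middle): 8 iterations per outer
Loop 3 (innermost): 8 iterations per middle
Total = 11 * 8 * 8 = 704


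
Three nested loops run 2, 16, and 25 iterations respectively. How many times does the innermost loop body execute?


Loop 1 (outermost): 2 iterations
Loop 2 (middle): 16 iterations per outer
Loop 3 (innermost): 25 iterations per middle
Total = 2 * 16 * 25 = 800


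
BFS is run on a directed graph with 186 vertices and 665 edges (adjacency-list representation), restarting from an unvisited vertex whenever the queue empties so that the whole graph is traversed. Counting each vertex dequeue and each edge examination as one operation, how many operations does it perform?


A full BFS traversal dequeues each vertex exactly once and examines each directed edge exactly once.
V = 186 (vertex processing cost)
E = 665 (edge examination cost)
Total operations proportional to V + E = 186 + 665 = 851


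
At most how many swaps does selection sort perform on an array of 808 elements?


Each of the 807 passes places one element in its final position.
Pass 1: swap minimum into position 0
Pass 2: swap minimum of remaining into position 1
...
Pass 807: last two elements, one swap
Maximum swaps = 808 - 1 = 807


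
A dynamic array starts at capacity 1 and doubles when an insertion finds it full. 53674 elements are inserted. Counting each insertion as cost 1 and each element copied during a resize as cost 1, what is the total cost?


n = 53674
Insertion costs: 53674
Resizes copy 1, 2, 4, ... up to the largest power of 2 that is <= n-1 = 53673, i.e. 32768.
Copy costs = 1 + 2 + 4 + 8 + 16 + 32 + 64 + 128 + 256 + 512 + 1024 + 2048 + 4096 + 8192 + 16384 + 32768 = 65535
Total = 53674 + 65535 = 119209


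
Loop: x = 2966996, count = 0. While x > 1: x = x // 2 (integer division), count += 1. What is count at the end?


The variable x halves each step:
x = 2966996 -> 1483498 -> 741749 -> 370874 -> 185437 -> 92718 -> 46359 -> 23179 -> 11589 -> 5794 -> 2897 -> 1448 -> 724 -> 362 -> 181 -> 90 -> 45 -> 22 -> 11 -> 5 -> 2 -> 1
Number of halvings = floor(log2(2966996)) = 21


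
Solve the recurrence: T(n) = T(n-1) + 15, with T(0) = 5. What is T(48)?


Unrolling the recurrence:
T(48) = T(47) + 15
       = T(46) + 15 + 15
       = T(45) + 15*3
       ...
       = T(0) + 15*48
       = 5 + 720 = 725


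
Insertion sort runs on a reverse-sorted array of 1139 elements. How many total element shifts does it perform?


Sum of shifts = 1 + 2 + 3 + ... + 1138
= 1139 * 1138 / 2
= 1296182 / 2
= 648091


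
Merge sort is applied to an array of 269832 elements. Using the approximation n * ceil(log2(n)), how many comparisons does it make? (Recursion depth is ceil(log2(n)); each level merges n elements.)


Merge sort divides the array into halves recursively.
Number of levels = ceil(log2(269832)) = 19
At each level, approximately n = 269832 comparisons are needed for merging.
Total comparisons ~ n * ceil(log2(n)) = 269832 * 19 = 5126808


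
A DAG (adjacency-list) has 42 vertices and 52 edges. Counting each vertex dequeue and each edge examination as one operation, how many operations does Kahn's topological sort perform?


V = 42 (vertex processing)
E = 52 (edge processing)
V + E = 42 + 52 = 94


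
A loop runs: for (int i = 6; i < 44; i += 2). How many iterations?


Loop starts at i = 6, increments by 2, stops when i >= 44.
Number of iterations = ceil((44 - 6) / 2)
= ceil(38 / 2)
= 19


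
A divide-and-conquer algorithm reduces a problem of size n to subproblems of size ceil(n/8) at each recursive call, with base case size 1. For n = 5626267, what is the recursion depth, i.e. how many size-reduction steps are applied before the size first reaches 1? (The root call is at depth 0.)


Each step divides the size by 8 (rounding up); after k steps the size is ceil(n/8^k), which equals 1 exactly when 8^k >= n.
So the depth is the smallest k with 8^k >= 5626267, i.e. ceil(log_8(5626267)).
8^7 = 2097152 < 5626267 <= 16777216 = 8^8
Recursion depth = 8


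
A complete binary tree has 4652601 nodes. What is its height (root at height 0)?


In a complete binary tree, level k holds nodes 2^k .. 2^(k+1)-1 (1-indexed).
Height = floor(log2(n)) = floor(log2(4652601)) = 22
Check: 2^22 = 4194304 <= 4652601 < 8388608 = 2^23


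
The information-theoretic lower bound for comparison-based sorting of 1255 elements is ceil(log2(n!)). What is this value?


A binary decision tree of height h has at most 2^h leaves and needs at least n! of them, so h >= ceil(log2(n!)).
1255! is far too large to multiply out, so use Stirling's series:
  ln(n!) ~ n ln n - n + (1/2) ln(2 pi n) + 1/(12n)  (error below 1/(360 n^3), negligible here)
  ln(1255) = 7.1348909
  n ln n = 1255 * 7.1348909 = 8954.2881
  (1/2) ln(2 pi * 1255) = (1/2) ln(7885.3976) = 4.4864
  1/(12*1255) = 0.0001
  ln(1255!) ~ 8954.2881 - 1255 + 4.4864 + 0.0001 = 7703.7746
Convert to base 2: log2(1255!) = 7703.7746 / ln 2 = 7703.7746 / 0.69314718 = 11114.1974
ceil(11114.1974) = 11115


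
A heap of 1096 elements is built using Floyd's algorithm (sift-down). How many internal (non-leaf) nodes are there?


Leaf nodes occupy roughly half the array.
Sift-down is called for each internal node, starting from the last one.
Internal nodes = floor(n/2) = floor(1096/2) = 548


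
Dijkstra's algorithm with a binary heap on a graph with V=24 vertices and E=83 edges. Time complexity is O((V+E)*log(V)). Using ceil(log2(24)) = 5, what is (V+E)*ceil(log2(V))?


Dijkstra with a binary heap: each vertex is extracted once, each edge may relax once.
Each heap operation costs O(log V).
V + E = 24 + 83 = 107
ceil(log2(24)) = 5 (since 2^4 = 16 < 24 <= 32 = 2^5)
Total heap work = (V+E) * ceil(log2(V)) = 107 * 5 = 535


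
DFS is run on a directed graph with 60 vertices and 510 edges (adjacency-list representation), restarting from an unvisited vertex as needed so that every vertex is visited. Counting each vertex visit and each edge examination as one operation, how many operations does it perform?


A full DFS traversal processes each vertex exactly once (push/pop on stack).
Each directed edge is examined once.
V = 60, E = 510
V + E = 570


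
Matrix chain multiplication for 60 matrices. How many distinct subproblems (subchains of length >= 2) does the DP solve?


Subproblems are indexed by (i, j) where i < j.
Number of such pairs = n*(n-1)/2
= 60 * 59 / 2
= 1770


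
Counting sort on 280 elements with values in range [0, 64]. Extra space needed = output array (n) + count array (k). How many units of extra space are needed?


Output array size: 280 (to store sorted result)
Count array size: 65 (one slot per possible value, range 0 to 64)
Total extra space = 280 + 65 = 345


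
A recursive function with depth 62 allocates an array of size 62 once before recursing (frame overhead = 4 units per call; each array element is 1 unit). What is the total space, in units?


Array allocation: 62 units (allocated once)
Stack frames: 62 deep * 4 per frame = 248 units
Total = 62 + 248 = 310


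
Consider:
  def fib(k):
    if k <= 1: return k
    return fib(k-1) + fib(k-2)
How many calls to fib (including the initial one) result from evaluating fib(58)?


Let C(m) = total calls to evaluate fib(m). Then C(0)=C(1)=1, and
C(m) = 1 + C(m-1) + C(m-2) for m >= 2.
Build the table (each entry = 1 + previous two):
  C(0) = 1
  C(1) = 1
  C(2) = 1 + 1 + 1 = 3
  C(3) = 1 + 3 + 1 = 5
  C(4) = 1 + 5 + 3 = 9
  C(5) = 1 + 9 + 5 = 15
  C(6) = 1 + 15 + 9 = 25
  C(7) = 1 + 25 + 15 = 41
  C(8) = 1 + 41 + 25 = 67
  C(9) = 1 + 67 + 41 = 109
  C(10) = 1 + 109 + 67 = 177
  C(11) = 1 + 177 + 109 = 287
  C(12) = 1 + 287 + 177 = 465
  C(13) = 1 + 465 + 287 = 753
  C(14) = 1 + 753 + 465 = 1219
  C(15) = 1 + 1219 + 753 = 1973
  C(16) = 1 + 1973 + 1219 = 3193
  C(17) = 1 + 3193 + 1973 = 5167
  C(18) = 1 + 5167 + 3193 = 8361
  C(19) = 1 + 8361 + 5167 = 13529
  C(20) = 1 + 13529 + 8361 = 21891
  C(21) = 1 + 21891 + 13529 = 35421
  C(22) = 1 + 35421 + 21891 = 57313
  C(23) = 1 + 57313 + 35421 = 92735
  C(24) = 1 + 92735 + 57313 = 150049
  C(25) = 1 + 150049 + 92735 = 242785
  C(26) = 1 + 242785 + 150049 = 392835
  C(27) = 1 + 392835 + 242785 = 635621
  C(28) = 1 + 635621 + 392835 = 1028457
  C(29) = 1 + 1028457 + 635621 = 1664079
  C(30) = 1 + 1664079 + 1028457 = 2692537
  C(31) = 1 + 2692537 + 1664079 = 4356617
  C(32) = 1 + 4356617 + 2692537 = 7049155
  C(33) = 1 + 7049155 + 4356617 = 11405773
  C(34) = 1 + 11405773 + 7049155 = 18454929
  C(35) = 1 + 18454929 + 11405773 = 29860703
  C(36) = 1 + 29860703 + 18454929 = 48315633
  C(37) = 1 + 48315633 + 29860703 = 78176337
  C(38) = 1 + 78176337 + 48315633 = 126491971
  C(39) = 1 + 126491971 + 78176337 = 204668309
  C(40) = 1 + 204668309 + 126491971 = 331160281
  C(41) = 1 + 331160281 + 204668309 = 535828591
  C(42) = 1 + 535828591 + 331160281 = 866988873
  C(43) = 1 + 866988873 + 535828591 = 1402817465
  C(44) = 1 + 1402817465 + 866988873 = 2269806339
  C(45) = 1 + 2269806339 + 1402817465 = 3672623805
  C(46) = 1 + 3672623805 + 2269806339 = 5942430145
  C(47) = 1 + 5942430145 + 3672623805 = 9615053951
  C(48) = 1 + 9615053951 + 5942430145 = 15557484097
  C(49) = 1 + 15557484097 + 9615053951 = 25172538049
  C(50) = 1 + 25172538049 + 15557484097 = 40730022147
  C(51) = 1 + 40730022147 + 25172538049 = 65902560197
  C(52) = 1 + 65902560197 + 40730022147 = 106632582345
  C(53) = 1 + 106632582345 + 65902560197 = 172535142543
  C(54) = 1 + 172535142543 + 106632582345 = 279167724889
  C(55) = 1 + 279167724889 + 172535142543 = 451702867433
  C(56) = 1 + 451702867433 + 279167724889 = 730870592323
  C(57) = 1 + 730870592323 + 451702867433 = 1182573459757
  C(58) = 1 + 1182573459757 + 730870592323 = 1913444052081
Total calls for fib(58) = 1913444052081


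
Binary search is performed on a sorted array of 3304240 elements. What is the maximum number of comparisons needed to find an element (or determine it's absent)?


Binary search halves the search space each comparison:
  Step 1: search space = 3304240 -> 1652120
  Step 2: search space = 1652120 -> 826060
  Step 3: search space = 826060 -> 413030
  Step 4: search space = 413030 -> 206515
  Step 5: search space = 206515 -> 103257
  Step 6: search space = 103257 -> 51628
  Step 7: search space = 51628 -> 25814
  Step 8: search space = 25814 -> 12907
  Step 9: search space = 12907 -> 6453
  Step 10: search space = 6453 -> 3226
  Step 11: search space = 3226 -> 1613
  Step 12: search space = 1613 -> 806
  Step 13: search space = 806 -> 403
  Step 14: search space = 403 -> 201
  Step 15: search space = 201 -> 100
  Step 16: search space = 100 -> 50
  Step 17: search space = 50 -> 25
  Step 18: search space = 25 -> 12
  Step 19: search space = 12 -> 6
  Step 20: search space = 6 -> 3
  Step 21: search space = 3 -> 1
  Step 22: search space = 1 (final check)
Maximum comparisons = floor(log2(3304240)) + 1 = 21 + 1 = 22


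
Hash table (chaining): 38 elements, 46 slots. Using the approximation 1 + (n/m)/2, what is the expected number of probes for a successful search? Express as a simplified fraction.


Computing expected probes:
alpha = 38/46
= 1 + alpha/2
= 1 + 38/(2*46)
= (2*46 + 38) / (2*46)
= 130/92 = 65/46


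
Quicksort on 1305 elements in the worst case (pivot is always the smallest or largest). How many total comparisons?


In the worst case, each partition step picks the worst pivot:
  Partition 1: 1304 comparisons (n-1 elements to compare)
  Partition 2: 1303 comparisons
  Partition 3: 1302 comparisons
  Partition 4: 1301 comparisons
  Partition 5: 1300 comparisons
  ...
  Last partition: 0 comparisons
Total = (n-1) + (n-2) + ... + 1 + 0 = n*(n-1)/2
= 1305*1304/2 = 850860


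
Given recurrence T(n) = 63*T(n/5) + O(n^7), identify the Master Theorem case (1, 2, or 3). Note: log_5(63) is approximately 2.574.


Master Theorem parameters: a=63, b=5, c=7
log_b(a) = 2.574
Compare b^c with a: 5^7 = 78125 > 63, so c > log_b(a).
Comparing c=7 vs log_b(a)=2.574:
7 > 2.574 => Case 3
Result: T(n) = O(n^7)
Master Theorem case = 3


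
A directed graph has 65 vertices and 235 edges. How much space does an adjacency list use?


Adjacency list: one list head per vertex + one entry per edge
Vertex heads: 65
Edge entries: 235
Total = 65 + 235 = 300


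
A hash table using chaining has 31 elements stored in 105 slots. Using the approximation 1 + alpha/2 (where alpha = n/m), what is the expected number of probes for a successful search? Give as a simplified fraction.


Load factor alpha = n/m = 31/105
Expected probes = 1 + alpha/2 = 1 + 31/(2*105)
= 1 + 31/210
= 210/210 + 31/210
= 241/210


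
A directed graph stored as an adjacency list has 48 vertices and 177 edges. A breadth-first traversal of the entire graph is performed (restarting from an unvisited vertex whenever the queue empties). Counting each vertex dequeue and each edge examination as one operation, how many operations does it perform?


A full BFS traversal dequeues each vertex once and examines each edge once.
Vertex visits: 48
Edge visits: 177
V + E = 48 + 177 = 225


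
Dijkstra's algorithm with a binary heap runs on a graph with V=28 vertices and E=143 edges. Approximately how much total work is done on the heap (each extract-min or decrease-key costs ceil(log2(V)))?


Dijkstra with a binary heap: each vertex is extracted once, each edge may relax once.
Each heap operation costs O(log V).
V + E = 28 + 143 = 171
ceil(log2(28)) = 5 (since 2^4 = 16 < 28 <= 32 = 2^5)
Total heap work = (V+E) * ceil(log2(V)) = 171 * 5 = 855


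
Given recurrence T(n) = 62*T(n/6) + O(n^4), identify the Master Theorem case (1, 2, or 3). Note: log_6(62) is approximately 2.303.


Master Theorem parameters: a=62, b=6, c=4
log_b(a) = 2.303
Compare b^c with a: 6^4 = 1296 > 62, so c > log_b(a).
Comparing c=4 vs log_b(a)=2.303:
4 > 2.303 => Case 3
Result: T(n) = O(n^4)
Master Theorem case = 3


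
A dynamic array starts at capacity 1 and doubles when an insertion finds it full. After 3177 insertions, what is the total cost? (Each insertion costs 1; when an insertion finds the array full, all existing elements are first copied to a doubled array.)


Insertion cost: 3177 (one per element)
Resizes occur just before inserting elements 2, 3, 5, 9, ...
Elements copied at each resize: 1 + 2 + 4 + 8 + 16 + 32 + 64 + 128 + 256 + 512 + 1024 + 2048
Sum of copies = 4095 (geometric series: 2^k - 1)
Total = 3177 + 4095 = 7272


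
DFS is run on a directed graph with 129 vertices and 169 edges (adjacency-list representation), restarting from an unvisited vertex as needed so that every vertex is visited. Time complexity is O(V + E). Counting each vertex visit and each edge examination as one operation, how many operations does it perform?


A full DFS traversal processes each vertex exactly once (push/pop on stack).
Each directed edge is examined once.
V = 129, E = 169
V + E = 298


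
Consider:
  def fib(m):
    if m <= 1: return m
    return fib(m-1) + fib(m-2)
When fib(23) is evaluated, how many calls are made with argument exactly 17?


Let N(m) = number of times fib(m) is called while evaluating fib(23).
N(23) = 1 (the initial call).
N(22) = 1 (only fib(23) calls it).
For 1 <= m <= 21: fib(m) is called by fib(m+1) and fib(m+2), so
  N(m) = N(m+1) + N(m+2).
fib(0) is called only by fib(2), so N(0) = N(2).
Walk down from m=23:
  N(23)=1, N(22)=1, N(21)=2, N(20)=3, N(19)=5, N(18)=8, N(17)=13
N(17) = 13


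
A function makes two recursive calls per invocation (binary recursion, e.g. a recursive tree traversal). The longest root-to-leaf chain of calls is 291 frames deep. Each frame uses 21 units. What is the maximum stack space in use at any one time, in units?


Binary recursion: the two calls run one after the other, so only one root-to-leaf chain of frames is on the stack at a time.
Maximum depth (longest chain) = 291 frames
Each frame = 21 units
Max stack space = 291 * 21 = 6111


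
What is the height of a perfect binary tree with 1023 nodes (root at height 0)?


A perfect binary tree with 1023 nodes:
  1023 = 2^10 - 1
  Levels: 0, 1, ..., 9
  Height = 9


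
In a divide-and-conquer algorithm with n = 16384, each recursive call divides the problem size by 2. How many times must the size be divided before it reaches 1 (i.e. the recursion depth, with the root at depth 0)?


Number of divisions = log_2(16384)
Sizes: 16384 -> 8192 -> 4096 -> 2048 -> 1024 -> 512 -> 256 -> 128 -> 64 -> 32 -> 16 -> 8 -> 4 -> 2 -> 1 (14 divisions)
Recursion depth = 14


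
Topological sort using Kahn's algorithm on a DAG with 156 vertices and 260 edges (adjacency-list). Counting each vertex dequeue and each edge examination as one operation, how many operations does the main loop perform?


Kahn's algorithm:
  1. Compute in-degrees: O(V + E)
  2. Process queue: each vertex dequeued once (O(V))
     each edge examined once (O(E))
Total = V + E = 156 + 260 = 416


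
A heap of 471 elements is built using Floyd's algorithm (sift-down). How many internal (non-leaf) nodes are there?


Leaf nodes occupy roughly half the array.
Sift-down is called for each internal node, starting from the last one.
Internal nodes = floor(n/2) = floor(471/2) = 235


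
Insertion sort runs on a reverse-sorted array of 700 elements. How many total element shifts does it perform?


Sum of shifts = 1 + 2 + 3 + ... + 699
= 700 * 699 / 2
= 489300 / 2
= 244650


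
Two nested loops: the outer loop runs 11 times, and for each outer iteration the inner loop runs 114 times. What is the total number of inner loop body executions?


Outer loop: 11 iterations
Inner loop: 114 iterations per outer iteration
Total = 11 * 114 = 1254


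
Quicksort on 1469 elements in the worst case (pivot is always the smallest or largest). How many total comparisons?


In the worst case, each partition step picks the worst pivot:
  Partition 1: 1468 comparisons (n-1 elements to compare)
  Partition 2: 1467 comparisons
  Partition 3: 1466 comparisons
  Partition 4: 1465 comparisons
  Partition 5: 1464 comparisons
  ...
  Last partition: 0 comparisons
Total = (n-1) + (n-2) + ... + 1 + 0 = n*(n-1)/2
= 1469*1468/2 = 1078246


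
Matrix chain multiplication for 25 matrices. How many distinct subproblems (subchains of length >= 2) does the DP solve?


Subproblems are indexed by (i, j) where i < j.
Number of such pairs = n*(n-1)/2
= 25 * 24 / 2
= 300


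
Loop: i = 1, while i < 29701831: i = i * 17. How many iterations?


i multiplies by 17 each step:
i = 1 -> 17 -> 289 -> 4913 -> 83521 -> 1419857 -> 24137569 -> 410338673 (stop)
Iterations = ceil(log_17(29701831)) = 7


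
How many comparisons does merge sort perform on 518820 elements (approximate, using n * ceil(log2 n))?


Recursion depth: ceil(log2(518820)) = 19
Each recursion level merges n = 518820 elements
Total = 518820 * 19 = 9857580


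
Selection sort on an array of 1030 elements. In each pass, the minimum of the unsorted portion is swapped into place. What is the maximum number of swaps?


Selection sort performs one swap per pass:
  Pass 1: find min in positions 0 to 1029, swap with position 0
  Pass 2: find min in positions 1 to 1029, swap with position 1
  Pass 3: find min in positions 2 to 1029, swap with position 2
  Pass 4: find min in positions 3 to 1029, swap with position 3
  Pass 5: find min in positions 4 to 1029, swap with position 4
  ... (1024 more passes)
Total passes (and swaps) = n - 1 = 1030 - 1 = 1029


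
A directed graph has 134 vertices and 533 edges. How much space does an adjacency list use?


Adjacency list: one list head per vertex + one entry per edge
Vertex heads: 134
Edge entries: 533
Total = 134 + 533 = 667


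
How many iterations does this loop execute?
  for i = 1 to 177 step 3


The loop variable i takes values starting at 1 and increments by 3 each iteration.
Sequence: i = 1, 4, 7, 10, 13, 16, 19, 22, 25, ...
The upper bound 177 is inclusive, so the count is floor((last - first) / step) + 1:
floor((177 - 1) / 3) + 1 = floor(176/3) + 1 = 58 + 1 = 59


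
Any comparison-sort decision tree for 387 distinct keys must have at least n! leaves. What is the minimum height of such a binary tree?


A binary decision tree of height h has at most 2^h leaves and needs at least n! of them, so h >= ceil(log2(n!)).
387! is far too large to multiply out, so use Stirling's series:
  ln(n!) ~ n ln n - n + (1/2) ln(2 pi n) + 1/(12n)  (error below 1/(360 n^3), negligible here)
  ln(387) = 5.9584247
  n ln n = 387 * 5.9584247 = 2305.9104
  (1/2) ln(2 pi * 387) = (1/2) ln(2431.5927) = 3.8982
  1/(12*387) = 0.0002
  ln(387!) ~ 2305.9104 - 387 + 3.8982 + 0.0002 = 1922.8088
Convert to base 2: log2(387!) = 1922.8088 / ln 2 = 1922.8088 / 0.69314718 = 2774.0267
ceil(2774.0267) = 2775


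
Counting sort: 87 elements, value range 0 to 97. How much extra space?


n = 87 (output array)
k = 98 (count array for 98 distinct values)
Extra space = 87 + 98 = 185


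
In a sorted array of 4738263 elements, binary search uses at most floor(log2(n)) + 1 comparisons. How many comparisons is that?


Halving sequence: 4738263 -> 2369131 -> 1184565 -> 592282 -> 296141 -> 148070 -> 74035 -> 37017 -> 18508 -> 9254 -> 4627 -> 2313 -> 1156 -> 578 -> 289 -> 144 -> 72 -> 36 -> 18 -> 9 -> 4 -> 2 -> 1
Number of halvings = 22
Max comparisons = 22 + 1 = 23


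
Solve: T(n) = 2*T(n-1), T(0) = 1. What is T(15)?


Unrolling:
T(15) = 2*T(14) = 2^2*T(13) = ... = 2^15*T(0)
= 2^15 * 1
= 32768 * 1 = 32768


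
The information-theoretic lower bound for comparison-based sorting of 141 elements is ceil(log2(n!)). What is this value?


A binary decision tree of height h has at most 2^h leaves and needs at least n! of them, so h >= ceil(log2(n!)).
141! is far too large to multiply out, so use Stirling's series:
  ln(n!) ~ n ln n - n + (1/2) ln(2 pi n) + 1/(12n)  (error below 1/(360 n^3), negligible here)
  ln(141) = 4.9487599
  n ln n = 141 * 4.9487599 = 697.7751
  (1/2) ln(2 pi * 141) = (1/2) ln(885.9291) = 3.3933
  1/(12*141) = 0.0006
  ln(141!) ~ 697.7751 - 141 + 3.3933 + 0.0006 = 560.1690
Convert to base 2: log2(141!) = 560.1690 / ln 2 = 560.1690 / 0.69314718 = 808.1530
ceil(808.1530) = 809


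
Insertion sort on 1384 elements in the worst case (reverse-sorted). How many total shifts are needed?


In the worst case (reverse-sorted), each element shifts past all previous:
  Element 1: 1 shifts
  Element 2: 2 shifts
  Element 3: 3 shifts
  Element 4: 4 shifts
  Element 5: 5 shifts
  ...
  Element 1383: 1383 shifts
Total = 1 + 2 + ... + 1383
= 1384*(1384-1)/2 = 957036


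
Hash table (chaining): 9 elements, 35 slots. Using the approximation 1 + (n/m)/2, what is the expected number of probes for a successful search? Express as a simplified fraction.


Computing expected probes:
alpha = 9/35
= 1 + alpha/2
= 1 + 9/(2*35)
= (2*35 + 9) / (2*35)
= 79/70


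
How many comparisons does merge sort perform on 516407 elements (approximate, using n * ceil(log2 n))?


Recursion depth: ceil(log2(516407)) = 19
Each recursion level merges n = 516407 elements
Total = 516407 * 19 = 9811733


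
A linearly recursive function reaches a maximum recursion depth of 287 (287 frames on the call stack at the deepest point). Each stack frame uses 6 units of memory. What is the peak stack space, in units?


Maximum recursion depth = 287 frames
Memory per frame = 6 units
Total stack space = depth * frame_size
= 287 * 6 = 1722


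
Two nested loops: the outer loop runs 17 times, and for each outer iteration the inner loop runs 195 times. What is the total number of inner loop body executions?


Outer loop: 17 iterations
Inner loop: 195 iterations per outer iteration
Total = 17 * 195 = 3315


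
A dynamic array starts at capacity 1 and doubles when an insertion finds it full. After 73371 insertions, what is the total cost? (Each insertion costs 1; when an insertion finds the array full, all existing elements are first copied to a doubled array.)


Insertion cost: 73371 (one per element)
Resizes occur just before inserting elements 2, 3, 5, 9, ...
Elements copied at each resize: 1 + 2 + 4 + 8 + 16 + 32 + 64 + 128 + 256 + 512 + 1024 + 2048 + 4096 + 8192 + 16384 + 32768 + 65536
Sum of copies = 131071 (geometric series: 2^k - 1)
Total = 73371 + 131071 = 204442


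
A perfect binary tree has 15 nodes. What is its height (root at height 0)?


For a perfect binary tree of height h: n = 2^(h+1) - 1, so h = log2(n+1) - 1.
  n + 1 = 16 = 2^4
  log2(16) = 4
  height = 4 - 1 = 3


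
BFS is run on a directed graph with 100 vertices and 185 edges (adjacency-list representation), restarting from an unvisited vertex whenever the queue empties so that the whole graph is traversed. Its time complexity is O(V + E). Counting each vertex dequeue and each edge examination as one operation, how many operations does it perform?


A full BFS traversal dequeues each vertex exactly once and examines each directed edge exactly once.
V = 100 (vertex processing cost)
E = 185 (edge examination cost)
Total operations proportional to V + E = 100 + 185 = 285


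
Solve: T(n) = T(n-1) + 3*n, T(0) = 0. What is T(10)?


Expanding the recurrence:
T(10) = T(9) + 3*10
       = T(8) + 3*9 + 3*10
       ...
       = T(0) + 3*(1 + 2 + ... + 10)
       = 0 + 3 * 10*11/2
       = 0 + 3 * 55
       = 0 + 165 = 165


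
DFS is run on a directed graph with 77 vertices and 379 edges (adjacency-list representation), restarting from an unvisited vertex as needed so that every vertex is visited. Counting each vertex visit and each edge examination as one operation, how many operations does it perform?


A full DFS traversal processes each vertex exactly once (push/pop on stack).
Each directed edge is examined once.
V = 77, E = 379
V + E = 456


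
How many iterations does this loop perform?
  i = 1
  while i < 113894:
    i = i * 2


The loop variable doubles each iteration:
i = 1 -> 2 -> 4 -> 8 -> 16 -> 32 -> 64 -> 128 -> 256 -> 512 -> 1024 -> 2048 -> 4096 -> 8192 -> 16384 -> 32768 -> 65536 -> 131072 (stop, 131072 >= 113894)
Number of doublings = ceil(log2(113894)) = 17


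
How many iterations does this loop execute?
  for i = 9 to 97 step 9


The loop variable i takes values starting at 9 and increments by 9 each iteration.
Sequence: i = 9, 18, 27, 36, 45, 54, 63, 72, 81, ...
The upper bound 97 is inclusive, so the count is floor((last - first) / step) + 1:
floor((97 - 9) / 9) + 1 = floor(88/9) + 1 = 9 + 1 = 10


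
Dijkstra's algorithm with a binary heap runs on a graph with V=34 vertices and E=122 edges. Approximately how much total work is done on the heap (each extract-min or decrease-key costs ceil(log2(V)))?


Dijkstra with a binary heap: each vertex is extracted once, each edge may relax once.
Each heap operation costs O(log V).
V + E = 34 + 122 = 156
ceil(log2(34)) = 6 (since 2^5 = 32 < 34 <= 64 = 2^6)
Total heap work = (V+E) * ceil(log2(V)) = 156 * 6 = 936


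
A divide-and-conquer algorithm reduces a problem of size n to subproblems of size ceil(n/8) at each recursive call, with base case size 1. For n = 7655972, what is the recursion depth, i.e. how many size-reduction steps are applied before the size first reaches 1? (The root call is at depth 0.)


Each step divides the size by 8 (rounding up); after k steps the size is ceil(n/8^k), which equals 1 exactly when 8^k >= n.
So the depth is the smallest k with 8^k >= 7655972, i.e. ceil(log_8(7655972)).
8^7 = 2097152 < 7655972 <= 16777216 = 8^8
Recursion depth = 8


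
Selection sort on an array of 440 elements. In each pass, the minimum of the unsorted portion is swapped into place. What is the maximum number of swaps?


Selection sort performs one swap per pass:
  Pass 1: find min in positions 0 to 439, swap with position 0
  Pass 2: find min in positions 1 to 439, swap with position 1
  Pass 3: find min in positions 2 to 439, swap with position 2
  Pass 4: find min in positions 3 to 439, swap with position 3
  Pass 5: find min in positions 4 to 439, swap with position 4
  ... (434 more passes)
Total passes (and swaps) = n - 1 = 440 - 1 = 439


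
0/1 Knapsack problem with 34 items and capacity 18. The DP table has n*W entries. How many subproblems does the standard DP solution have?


The DP table is indexed by (item, capacity).
Rows: 34 items
Columns: 18 capacity values (1 to W)
Total subproblems = 34 * 18 = 612


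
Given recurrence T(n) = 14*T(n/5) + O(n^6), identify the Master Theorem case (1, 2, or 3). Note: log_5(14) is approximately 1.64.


Master Theorem parameters: a=14, b=5, c=6
log_b(a) = 1.64
Compare b^c with a: 5^6 = 15625 > 14, so c > log_b(a).
Comparing c=6 vs log_b(a)=1.64:
6 > 1.64 => Case 3
Result: T(n) = O(n^6)
Master Theorem case = 3


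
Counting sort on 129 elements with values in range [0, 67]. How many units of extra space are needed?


Output array size: 129 (to store sorted result)
Count array size: 68 (one slot per possible value, range 0 to 67)
Total extra space = 129 + 68 = 197


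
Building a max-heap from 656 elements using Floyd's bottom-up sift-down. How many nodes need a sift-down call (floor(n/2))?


In a heap of 656 elements (0-indexed array):
  Last element index: 655
  Parent of last element: floor((655 - 1) / 2) = 327
  Internal nodes: indices 0 to 327
  Count = floor(656/2) = 328


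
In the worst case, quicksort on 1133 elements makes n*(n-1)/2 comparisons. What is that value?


Sum of comparisons per partition:
1132 + 1131 + ... + 1 + 0
= 1133 * (1133 - 1) / 2
= 1133 * 1132 / 2
= 641278


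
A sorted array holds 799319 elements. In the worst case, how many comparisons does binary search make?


Halving sequence: 799319 -> 399659 -> 199829 -> 99914 -> 49957 -> 24978 -> 12489 -> 6244 -> 3122 -> 1561 -> 780 -> 390 -> 195 -> 97 -> 48 -> 24 -> 12 -> 6 -> 3 -> 1
Number of halvings = 19
Max comparisons = 19 + 1 = 20


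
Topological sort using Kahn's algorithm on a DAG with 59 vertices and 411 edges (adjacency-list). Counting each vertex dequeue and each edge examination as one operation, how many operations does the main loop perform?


Kahn's algorithm:
  1. Compute in-degrees: O(V + E)
  2. Process queue: each vertex dequeued once (O(V))
     each edge examined once (O(E))
Total = V + E = 59 + 411 = 470


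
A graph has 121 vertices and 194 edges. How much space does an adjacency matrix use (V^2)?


Adjacency matrix: V x V grid of entries
Space = V^2 = 121^2 = 121 * 121 = 14641


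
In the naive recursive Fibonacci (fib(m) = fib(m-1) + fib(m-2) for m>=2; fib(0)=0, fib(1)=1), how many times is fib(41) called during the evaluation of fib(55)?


Let N(m) = number of times fib(m) is called while evaluating fib(55).
N(55) = 1 (the initial call).
N(54) = 1 (only fib(55) calls it).
For 1 <= m <= 53: fib(m) is called by fib(m+1) and fib(m+2), so
  N(m) = N(m+1) + N(m+2).
fib(0) is called only by fib(2), so N(0) = N(2).
Walk down from m=55:
  N(55)=1, N(54)=1, N(53)=2, N(52)=3, N(51)=5, N(50)=8, N(49)=13, N(48)=21, N(47)=34, N(46)=55, N(45)=89, N(44)=144, N(43)=233, N(42)=377, N(41)=610
N(41) = 610


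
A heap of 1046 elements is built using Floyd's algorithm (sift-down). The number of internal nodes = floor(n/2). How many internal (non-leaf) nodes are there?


Leaf nodes occupy roughly half the array.
Sift-down is called for each internal node, starting from the last one.
Internal nodes = floor(n/2) = floor(1046/2) = 523


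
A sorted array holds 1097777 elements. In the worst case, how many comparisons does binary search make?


Halving sequence: 1097777 -> 548888 -> 274444 -> 137222 -> 68611 -> 34305 -> 17152 -> 8576 -> 4288 -> 2144 -> 1072 -> 536 -> 268 -> 134 -> 67 -> 33 -> 16 -> 8 -> 4 -> 2 -> 1
Number of halvings = 20
Max comparisons = 20 + 1 = 21
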